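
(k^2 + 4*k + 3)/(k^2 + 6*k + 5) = (k + 3)/(k + 5)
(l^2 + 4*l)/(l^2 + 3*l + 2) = l*(l + 4)/(l^2 + 3*l + 2)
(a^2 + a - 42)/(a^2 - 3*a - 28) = (-a^2 - a + 42)/(-a^2 + 3*a + 28)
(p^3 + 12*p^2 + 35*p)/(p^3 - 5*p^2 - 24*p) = (p^2 + 12*p + 35)/(p^2 - 5*p - 24)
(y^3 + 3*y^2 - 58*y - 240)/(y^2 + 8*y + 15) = (y^2 - 2*y - 48)/(y + 3)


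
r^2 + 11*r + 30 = (r + 5)*(r + 6)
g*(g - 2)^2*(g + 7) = g^4 + 3*g^3 - 24*g^2 + 28*g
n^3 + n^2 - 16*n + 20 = (n - 2)^2*(n + 5)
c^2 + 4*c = c*(c + 4)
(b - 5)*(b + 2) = b^2 - 3*b - 10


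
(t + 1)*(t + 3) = t^2 + 4*t + 3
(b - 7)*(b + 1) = b^2 - 6*b - 7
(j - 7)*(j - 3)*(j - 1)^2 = j^4 - 12*j^3 + 42*j^2 - 52*j + 21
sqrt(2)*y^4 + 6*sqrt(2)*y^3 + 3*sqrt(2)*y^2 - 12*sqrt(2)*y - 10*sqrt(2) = (y + 5)*(y - sqrt(2))*(y + sqrt(2))*(sqrt(2)*y + sqrt(2))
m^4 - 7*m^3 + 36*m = m*(m - 6)*(m - 3)*(m + 2)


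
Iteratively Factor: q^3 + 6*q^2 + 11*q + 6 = (q + 3)*(q^2 + 3*q + 2) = (q + 1)*(q + 3)*(q + 2)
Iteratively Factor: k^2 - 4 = (k + 2)*(k - 2)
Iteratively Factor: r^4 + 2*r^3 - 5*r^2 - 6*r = (r)*(r^3 + 2*r^2 - 5*r - 6) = r*(r - 2)*(r^2 + 4*r + 3) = r*(r - 2)*(r + 3)*(r + 1)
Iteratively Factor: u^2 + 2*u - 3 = (u - 1)*(u + 3)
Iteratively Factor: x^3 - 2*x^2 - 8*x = (x + 2)*(x^2 - 4*x) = x*(x + 2)*(x - 4)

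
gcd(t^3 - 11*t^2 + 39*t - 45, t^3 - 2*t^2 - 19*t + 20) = t - 5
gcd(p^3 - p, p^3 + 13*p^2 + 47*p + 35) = p + 1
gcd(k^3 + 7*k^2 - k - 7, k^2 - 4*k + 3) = k - 1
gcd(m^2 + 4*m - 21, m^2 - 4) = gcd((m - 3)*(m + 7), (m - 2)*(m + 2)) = 1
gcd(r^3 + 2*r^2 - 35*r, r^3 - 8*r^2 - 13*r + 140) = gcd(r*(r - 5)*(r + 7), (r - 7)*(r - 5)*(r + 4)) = r - 5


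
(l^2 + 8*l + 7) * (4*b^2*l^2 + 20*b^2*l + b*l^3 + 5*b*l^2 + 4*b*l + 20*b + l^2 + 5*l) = 4*b^2*l^4 + 52*b^2*l^3 + 188*b^2*l^2 + 140*b^2*l + b*l^5 + 13*b*l^4 + 51*b*l^3 + 87*b*l^2 + 188*b*l + 140*b + l^4 + 13*l^3 + 47*l^2 + 35*l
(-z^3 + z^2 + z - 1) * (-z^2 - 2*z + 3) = z^5 + z^4 - 6*z^3 + 2*z^2 + 5*z - 3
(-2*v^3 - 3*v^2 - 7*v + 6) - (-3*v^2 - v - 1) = -2*v^3 - 6*v + 7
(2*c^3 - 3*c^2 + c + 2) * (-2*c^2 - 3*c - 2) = -4*c^5 + 3*c^3 - c^2 - 8*c - 4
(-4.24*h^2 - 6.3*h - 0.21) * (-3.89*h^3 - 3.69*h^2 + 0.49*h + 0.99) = 16.4936*h^5 + 40.1526*h^4 + 21.9863*h^3 - 6.5097*h^2 - 6.3399*h - 0.2079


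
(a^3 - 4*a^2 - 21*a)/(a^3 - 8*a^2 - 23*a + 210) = a*(a + 3)/(a^2 - a - 30)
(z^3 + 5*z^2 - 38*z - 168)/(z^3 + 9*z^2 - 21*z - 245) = (z^2 - 2*z - 24)/(z^2 + 2*z - 35)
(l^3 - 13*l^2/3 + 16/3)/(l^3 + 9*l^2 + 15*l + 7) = (3*l^2 - 16*l + 16)/(3*(l^2 + 8*l + 7))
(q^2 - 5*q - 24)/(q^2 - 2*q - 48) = (q + 3)/(q + 6)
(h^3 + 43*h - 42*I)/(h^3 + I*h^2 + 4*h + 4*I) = (h^3 + 43*h - 42*I)/(h^3 + I*h^2 + 4*h + 4*I)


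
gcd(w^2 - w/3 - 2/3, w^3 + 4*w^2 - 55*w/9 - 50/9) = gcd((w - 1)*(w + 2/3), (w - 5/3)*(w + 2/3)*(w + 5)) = w + 2/3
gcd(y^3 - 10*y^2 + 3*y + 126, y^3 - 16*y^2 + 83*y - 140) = y - 7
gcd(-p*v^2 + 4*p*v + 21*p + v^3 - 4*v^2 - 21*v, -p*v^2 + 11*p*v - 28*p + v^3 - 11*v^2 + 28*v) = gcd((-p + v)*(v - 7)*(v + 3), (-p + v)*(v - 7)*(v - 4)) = p*v - 7*p - v^2 + 7*v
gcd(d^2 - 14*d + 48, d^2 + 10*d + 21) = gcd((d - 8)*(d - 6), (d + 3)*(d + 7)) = 1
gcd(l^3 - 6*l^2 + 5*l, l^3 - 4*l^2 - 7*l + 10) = l^2 - 6*l + 5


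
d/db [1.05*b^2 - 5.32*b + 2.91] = 2.1*b - 5.32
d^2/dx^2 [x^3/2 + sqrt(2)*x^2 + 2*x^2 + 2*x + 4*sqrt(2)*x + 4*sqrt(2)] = 3*x + 2*sqrt(2) + 4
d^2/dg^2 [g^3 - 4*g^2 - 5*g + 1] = 6*g - 8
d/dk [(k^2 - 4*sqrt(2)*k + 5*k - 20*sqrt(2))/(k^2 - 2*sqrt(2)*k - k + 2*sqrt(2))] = 2*(-3*k^2 + sqrt(2)*k^2 + 22*sqrt(2)*k - 48 - 5*sqrt(2))/(k^4 - 4*sqrt(2)*k^3 - 2*k^3 + 9*k^2 + 8*sqrt(2)*k^2 - 16*k - 4*sqrt(2)*k + 8)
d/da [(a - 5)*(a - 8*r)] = 2*a - 8*r - 5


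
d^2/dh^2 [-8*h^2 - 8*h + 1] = -16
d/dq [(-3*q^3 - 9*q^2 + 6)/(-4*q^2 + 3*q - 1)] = 6*(2*q^4 - 3*q^3 - 3*q^2 + 11*q - 3)/(16*q^4 - 24*q^3 + 17*q^2 - 6*q + 1)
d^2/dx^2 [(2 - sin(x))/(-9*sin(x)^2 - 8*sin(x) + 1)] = 3*(-27*sin(x)^4 + 267*sin(x)^3 - 87*sin(x)^2 - 173*sin(x) - 92)/((sin(x) + 1)^2*(9*sin(x) - 1)^3)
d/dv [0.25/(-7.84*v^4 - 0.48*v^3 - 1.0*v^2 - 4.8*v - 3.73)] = (7.84*v^3 + 0.36*v^2 + 0.5*v + 1.2)/(7.84*v^4 + 0.48*v^3 + 1.0*v^2 + 4.8*v + 3.73)^2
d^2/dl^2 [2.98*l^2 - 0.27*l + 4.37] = 5.96000000000000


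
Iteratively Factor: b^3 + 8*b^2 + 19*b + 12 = (b + 1)*(b^2 + 7*b + 12) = (b + 1)*(b + 3)*(b + 4)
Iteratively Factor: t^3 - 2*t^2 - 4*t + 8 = (t - 2)*(t^2 - 4) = (t - 2)^2*(t + 2)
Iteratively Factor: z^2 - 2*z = (z - 2)*(z)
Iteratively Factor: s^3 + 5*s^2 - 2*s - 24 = (s + 3)*(s^2 + 2*s - 8) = (s - 2)*(s + 3)*(s + 4)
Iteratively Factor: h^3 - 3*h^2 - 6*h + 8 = (h + 2)*(h^2 - 5*h + 4) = (h - 1)*(h + 2)*(h - 4)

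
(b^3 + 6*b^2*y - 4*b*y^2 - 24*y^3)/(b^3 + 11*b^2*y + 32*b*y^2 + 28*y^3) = (b^2 + 4*b*y - 12*y^2)/(b^2 + 9*b*y + 14*y^2)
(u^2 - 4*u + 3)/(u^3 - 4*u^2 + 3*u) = 1/u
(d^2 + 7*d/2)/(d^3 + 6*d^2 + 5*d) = (d + 7/2)/(d^2 + 6*d + 5)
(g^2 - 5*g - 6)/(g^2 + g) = (g - 6)/g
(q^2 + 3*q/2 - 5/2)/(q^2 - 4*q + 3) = (q + 5/2)/(q - 3)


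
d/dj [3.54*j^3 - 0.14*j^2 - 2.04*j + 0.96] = 10.62*j^2 - 0.28*j - 2.04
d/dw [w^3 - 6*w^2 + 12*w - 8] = 3*w^2 - 12*w + 12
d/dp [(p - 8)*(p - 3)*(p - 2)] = 3*p^2 - 26*p + 46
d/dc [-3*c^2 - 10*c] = -6*c - 10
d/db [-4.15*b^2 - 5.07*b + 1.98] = -8.3*b - 5.07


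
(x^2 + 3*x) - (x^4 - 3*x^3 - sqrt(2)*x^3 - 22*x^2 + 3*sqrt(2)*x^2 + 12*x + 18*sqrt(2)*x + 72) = -x^4 + sqrt(2)*x^3 + 3*x^3 - 3*sqrt(2)*x^2 + 23*x^2 - 18*sqrt(2)*x - 9*x - 72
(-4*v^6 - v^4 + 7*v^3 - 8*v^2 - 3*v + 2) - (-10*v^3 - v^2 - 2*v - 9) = -4*v^6 - v^4 + 17*v^3 - 7*v^2 - v + 11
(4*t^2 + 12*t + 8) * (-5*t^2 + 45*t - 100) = -20*t^4 + 120*t^3 + 100*t^2 - 840*t - 800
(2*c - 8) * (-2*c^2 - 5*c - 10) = -4*c^3 + 6*c^2 + 20*c + 80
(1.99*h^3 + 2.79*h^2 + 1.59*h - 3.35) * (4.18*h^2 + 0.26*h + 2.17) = 8.3182*h^5 + 12.1796*h^4 + 11.6899*h^3 - 7.5353*h^2 + 2.5793*h - 7.2695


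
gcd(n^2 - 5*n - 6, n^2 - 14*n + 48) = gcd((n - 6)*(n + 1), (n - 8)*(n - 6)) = n - 6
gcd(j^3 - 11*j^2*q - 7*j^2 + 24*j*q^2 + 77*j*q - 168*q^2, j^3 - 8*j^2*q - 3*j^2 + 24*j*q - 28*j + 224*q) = -j^2 + 8*j*q + 7*j - 56*q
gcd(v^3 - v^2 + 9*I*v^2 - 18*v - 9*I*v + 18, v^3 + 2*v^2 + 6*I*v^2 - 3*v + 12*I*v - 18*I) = v^2 + v*(-1 + 6*I) - 6*I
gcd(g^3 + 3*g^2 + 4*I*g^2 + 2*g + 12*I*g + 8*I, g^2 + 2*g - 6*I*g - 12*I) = g + 2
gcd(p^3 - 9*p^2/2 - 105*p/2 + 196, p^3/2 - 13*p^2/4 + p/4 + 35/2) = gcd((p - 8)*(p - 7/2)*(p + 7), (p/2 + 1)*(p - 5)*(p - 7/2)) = p - 7/2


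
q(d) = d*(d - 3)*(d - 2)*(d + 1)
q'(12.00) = 5214.00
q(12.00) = 14040.00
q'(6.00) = 450.00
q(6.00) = 504.00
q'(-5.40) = -984.58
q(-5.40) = 1476.92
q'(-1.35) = -28.41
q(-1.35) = 6.89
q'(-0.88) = -7.78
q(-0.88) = -1.18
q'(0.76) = 2.34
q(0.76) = 3.72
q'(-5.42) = -994.24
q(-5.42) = 1496.71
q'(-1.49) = -36.85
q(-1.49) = 11.44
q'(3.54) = 40.15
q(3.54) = 13.37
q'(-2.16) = -94.62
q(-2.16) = 53.78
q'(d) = d*(d - 3)*(d - 2) + d*(d - 3)*(d + 1) + d*(d - 2)*(d + 1) + (d - 3)*(d - 2)*(d + 1) = 4*d^3 - 12*d^2 + 2*d + 6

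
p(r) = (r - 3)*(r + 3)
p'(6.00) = 12.00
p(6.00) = 27.00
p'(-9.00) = -18.00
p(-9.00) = 72.00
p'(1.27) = 2.54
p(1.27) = -7.39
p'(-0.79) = -1.58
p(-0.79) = -8.38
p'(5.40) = 10.80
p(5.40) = 20.16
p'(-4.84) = -9.68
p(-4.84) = 14.43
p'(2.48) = 4.96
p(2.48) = -2.85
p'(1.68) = 3.36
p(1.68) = -6.18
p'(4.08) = 8.16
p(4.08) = 7.65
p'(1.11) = 2.22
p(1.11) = -7.77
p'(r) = 2*r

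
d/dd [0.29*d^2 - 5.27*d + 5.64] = 0.58*d - 5.27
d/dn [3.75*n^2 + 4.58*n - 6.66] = 7.5*n + 4.58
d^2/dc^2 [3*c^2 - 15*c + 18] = 6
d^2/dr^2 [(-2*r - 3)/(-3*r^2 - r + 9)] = 2*((2*r + 3)*(6*r + 1)^2 - (18*r + 11)*(3*r^2 + r - 9))/(3*r^2 + r - 9)^3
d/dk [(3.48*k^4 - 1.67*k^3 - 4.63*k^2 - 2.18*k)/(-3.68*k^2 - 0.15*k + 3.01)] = (-25.6128*k^5 + 4.5796*k^4 + 42.4002*k^3 - 22.408*k^2 - 27.8726*k - 6.5618)/(13.5424*k^4 + 1.104*k^3 - 22.1311*k^2 - 0.903*k + 9.0601)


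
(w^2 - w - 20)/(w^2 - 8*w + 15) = (w + 4)/(w - 3)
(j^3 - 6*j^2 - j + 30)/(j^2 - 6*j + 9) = (j^2 - 3*j - 10)/(j - 3)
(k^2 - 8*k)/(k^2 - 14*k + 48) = k/(k - 6)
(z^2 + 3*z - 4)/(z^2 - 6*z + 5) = (z + 4)/(z - 5)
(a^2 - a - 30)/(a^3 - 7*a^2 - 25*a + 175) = (a - 6)/(a^2 - 12*a + 35)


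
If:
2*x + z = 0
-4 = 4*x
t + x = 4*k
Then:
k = t/4 - 1/4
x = -1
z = 2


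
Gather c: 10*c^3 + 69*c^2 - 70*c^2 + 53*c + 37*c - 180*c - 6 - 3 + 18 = 10*c^3 - c^2 - 90*c + 9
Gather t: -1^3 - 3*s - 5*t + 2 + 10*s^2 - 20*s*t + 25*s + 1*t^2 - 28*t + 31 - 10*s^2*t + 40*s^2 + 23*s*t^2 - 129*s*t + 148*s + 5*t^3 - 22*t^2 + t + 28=50*s^2 + 170*s + 5*t^3 + t^2*(23*s - 21) + t*(-10*s^2 - 149*s - 32) + 60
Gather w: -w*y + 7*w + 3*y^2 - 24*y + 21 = w*(7 - y) + 3*y^2 - 24*y + 21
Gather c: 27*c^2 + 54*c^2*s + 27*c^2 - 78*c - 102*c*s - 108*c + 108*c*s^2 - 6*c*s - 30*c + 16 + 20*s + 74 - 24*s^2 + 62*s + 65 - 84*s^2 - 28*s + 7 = c^2*(54*s + 54) + c*(108*s^2 - 108*s - 216) - 108*s^2 + 54*s + 162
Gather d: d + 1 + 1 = d + 2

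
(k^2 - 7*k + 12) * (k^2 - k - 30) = k^4 - 8*k^3 - 11*k^2 + 198*k - 360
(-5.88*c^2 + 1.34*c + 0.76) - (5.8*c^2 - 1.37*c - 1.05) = -11.68*c^2 + 2.71*c + 1.81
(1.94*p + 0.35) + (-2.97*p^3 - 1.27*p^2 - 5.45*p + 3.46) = -2.97*p^3 - 1.27*p^2 - 3.51*p + 3.81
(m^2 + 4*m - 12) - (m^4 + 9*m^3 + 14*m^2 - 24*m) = -m^4 - 9*m^3 - 13*m^2 + 28*m - 12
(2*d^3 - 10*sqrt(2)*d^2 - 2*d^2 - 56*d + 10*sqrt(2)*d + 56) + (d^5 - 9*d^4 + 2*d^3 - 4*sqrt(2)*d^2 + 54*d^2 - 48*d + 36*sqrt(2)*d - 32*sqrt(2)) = d^5 - 9*d^4 + 4*d^3 - 14*sqrt(2)*d^2 + 52*d^2 - 104*d + 46*sqrt(2)*d - 32*sqrt(2) + 56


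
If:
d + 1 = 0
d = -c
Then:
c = 1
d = -1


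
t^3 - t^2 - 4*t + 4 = (t - 2)*(t - 1)*(t + 2)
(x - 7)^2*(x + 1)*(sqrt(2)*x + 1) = sqrt(2)*x^4 - 13*sqrt(2)*x^3 + x^3 - 13*x^2 + 35*sqrt(2)*x^2 + 35*x + 49*sqrt(2)*x + 49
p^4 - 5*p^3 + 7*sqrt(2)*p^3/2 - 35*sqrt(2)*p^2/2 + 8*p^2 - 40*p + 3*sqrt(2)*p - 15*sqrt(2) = (p - 5)*(p + sqrt(2))^2*(p + 3*sqrt(2)/2)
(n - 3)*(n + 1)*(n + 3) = n^3 + n^2 - 9*n - 9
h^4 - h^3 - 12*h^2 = h^2*(h - 4)*(h + 3)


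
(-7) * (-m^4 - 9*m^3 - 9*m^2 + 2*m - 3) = 7*m^4 + 63*m^3 + 63*m^2 - 14*m + 21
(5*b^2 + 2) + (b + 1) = 5*b^2 + b + 3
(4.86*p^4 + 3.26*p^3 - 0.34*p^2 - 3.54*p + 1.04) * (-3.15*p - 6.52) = -15.309*p^5 - 41.9562*p^4 - 20.1842*p^3 + 13.3678*p^2 + 19.8048*p - 6.7808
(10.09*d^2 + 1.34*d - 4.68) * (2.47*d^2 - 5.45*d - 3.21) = 24.9223*d^4 - 51.6807*d^3 - 51.2515*d^2 + 21.2046*d + 15.0228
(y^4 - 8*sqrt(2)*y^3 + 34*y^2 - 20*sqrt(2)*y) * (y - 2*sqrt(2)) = y^5 - 10*sqrt(2)*y^4 + 66*y^3 - 88*sqrt(2)*y^2 + 80*y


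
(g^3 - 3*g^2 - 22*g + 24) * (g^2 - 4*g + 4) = g^5 - 7*g^4 - 6*g^3 + 100*g^2 - 184*g + 96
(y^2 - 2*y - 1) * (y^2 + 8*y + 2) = y^4 + 6*y^3 - 15*y^2 - 12*y - 2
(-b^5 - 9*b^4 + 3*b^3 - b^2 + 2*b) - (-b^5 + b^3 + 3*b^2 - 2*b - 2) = -9*b^4 + 2*b^3 - 4*b^2 + 4*b + 2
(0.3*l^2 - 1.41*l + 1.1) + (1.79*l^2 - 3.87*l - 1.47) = 2.09*l^2 - 5.28*l - 0.37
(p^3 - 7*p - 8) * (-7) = -7*p^3 + 49*p + 56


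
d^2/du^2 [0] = 0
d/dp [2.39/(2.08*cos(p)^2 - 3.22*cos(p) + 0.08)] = (9.9424*cos(p) - 7.6958)*sin(p)/(2.08*cos(p)^2 - 3.22*cos(p) + 0.08)^2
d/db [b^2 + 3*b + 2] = 2*b + 3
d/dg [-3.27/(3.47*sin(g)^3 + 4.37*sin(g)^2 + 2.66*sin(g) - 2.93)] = (34.0407*sin(g)^2 + 28.5798*sin(g) + 8.6982)*cos(g)/(3.47*sin(g)^3 + 4.37*sin(g)^2 + 2.66*sin(g) - 2.93)^2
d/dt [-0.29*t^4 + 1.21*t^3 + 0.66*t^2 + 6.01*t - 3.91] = -1.16*t^3 + 3.63*t^2 + 1.32*t + 6.01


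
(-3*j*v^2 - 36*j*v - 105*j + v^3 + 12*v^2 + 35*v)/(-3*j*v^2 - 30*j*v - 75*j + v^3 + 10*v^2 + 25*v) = (v + 7)/(v + 5)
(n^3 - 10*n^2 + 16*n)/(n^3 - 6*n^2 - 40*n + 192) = n*(n - 2)/(n^2 + 2*n - 24)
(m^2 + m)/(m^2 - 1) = m/(m - 1)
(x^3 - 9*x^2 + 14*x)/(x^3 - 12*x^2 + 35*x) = (x - 2)/(x - 5)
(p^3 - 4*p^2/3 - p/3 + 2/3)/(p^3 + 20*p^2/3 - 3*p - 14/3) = (p - 1)/(p + 7)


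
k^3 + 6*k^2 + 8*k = k*(k + 2)*(k + 4)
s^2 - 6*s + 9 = (s - 3)^2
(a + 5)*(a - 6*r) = a^2 - 6*a*r + 5*a - 30*r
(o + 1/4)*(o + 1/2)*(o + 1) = o^3 + 7*o^2/4 + 7*o/8 + 1/8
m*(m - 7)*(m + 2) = m^3 - 5*m^2 - 14*m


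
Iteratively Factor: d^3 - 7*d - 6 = (d - 3)*(d^2 + 3*d + 2) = (d - 3)*(d + 2)*(d + 1)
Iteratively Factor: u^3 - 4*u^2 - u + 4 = (u - 4)*(u^2 - 1) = (u - 4)*(u - 1)*(u + 1)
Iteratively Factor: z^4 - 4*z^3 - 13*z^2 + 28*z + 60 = (z + 2)*(z^3 - 6*z^2 - z + 30) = (z - 5)*(z + 2)*(z^2 - z - 6) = (z - 5)*(z - 3)*(z + 2)*(z + 2)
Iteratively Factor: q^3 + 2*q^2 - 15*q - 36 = (q - 4)*(q^2 + 6*q + 9) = (q - 4)*(q + 3)*(q + 3)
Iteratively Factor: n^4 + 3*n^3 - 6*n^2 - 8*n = (n + 4)*(n^3 - n^2 - 2*n) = (n + 1)*(n + 4)*(n^2 - 2*n) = (n - 2)*(n + 1)*(n + 4)*(n)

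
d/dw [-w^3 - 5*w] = -3*w^2 - 5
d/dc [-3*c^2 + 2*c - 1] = 2 - 6*c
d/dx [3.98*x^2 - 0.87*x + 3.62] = 7.96*x - 0.87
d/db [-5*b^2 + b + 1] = 1 - 10*b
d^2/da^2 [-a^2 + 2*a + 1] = -2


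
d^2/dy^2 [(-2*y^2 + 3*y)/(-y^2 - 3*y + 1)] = 2*(-9*y^3 + 6*y^2 - 9*y - 7)/(y^6 + 9*y^5 + 24*y^4 + 9*y^3 - 24*y^2 + 9*y - 1)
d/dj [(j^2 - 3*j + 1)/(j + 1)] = (j^2 + 2*j - 4)/(j^2 + 2*j + 1)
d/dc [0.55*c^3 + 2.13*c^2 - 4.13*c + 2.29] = 1.65*c^2 + 4.26*c - 4.13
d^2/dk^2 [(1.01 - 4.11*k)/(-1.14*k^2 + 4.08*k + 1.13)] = ((35.8404 - 28.1124*k)*(-1.14*k^2 + 4.08*k + 1.13) - (2.28*k - 4.08)*(4.11*k - 1.01)*(4.56*k - 8.16))/(-1.14*k^2 + 4.08*k + 1.13)^3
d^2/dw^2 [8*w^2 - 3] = 16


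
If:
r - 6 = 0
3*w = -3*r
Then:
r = 6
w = -6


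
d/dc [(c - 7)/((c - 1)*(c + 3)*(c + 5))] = 2*(-c^3 + 7*c^2 + 49*c + 17)/(c^6 + 14*c^5 + 63*c^4 + 68*c^3 - 161*c^2 - 210*c + 225)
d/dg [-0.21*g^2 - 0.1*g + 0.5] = -0.42*g - 0.1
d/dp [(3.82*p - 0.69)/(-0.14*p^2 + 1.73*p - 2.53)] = (0.5348*p^2 - 0.1932*p - 8.4709)/(0.0196*p^4 - 0.4844*p^3 + 3.7013*p^2 - 8.7538*p + 6.4009)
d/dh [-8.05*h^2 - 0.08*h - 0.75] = -16.1*h - 0.08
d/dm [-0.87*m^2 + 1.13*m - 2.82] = 1.13 - 1.74*m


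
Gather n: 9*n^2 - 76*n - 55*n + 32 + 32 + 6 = 9*n^2 - 131*n + 70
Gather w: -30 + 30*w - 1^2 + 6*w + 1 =36*w - 30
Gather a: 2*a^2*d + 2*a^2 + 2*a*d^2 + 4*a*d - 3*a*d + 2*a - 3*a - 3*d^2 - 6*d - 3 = a^2*(2*d + 2) + a*(2*d^2 + d - 1) - 3*d^2 - 6*d - 3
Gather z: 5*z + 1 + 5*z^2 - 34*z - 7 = 5*z^2 - 29*z - 6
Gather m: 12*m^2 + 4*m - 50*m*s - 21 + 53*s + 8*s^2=12*m^2 + m*(4 - 50*s) + 8*s^2 + 53*s - 21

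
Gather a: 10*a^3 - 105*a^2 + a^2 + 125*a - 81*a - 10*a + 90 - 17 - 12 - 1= 10*a^3 - 104*a^2 + 34*a + 60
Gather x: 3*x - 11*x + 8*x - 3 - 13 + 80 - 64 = 0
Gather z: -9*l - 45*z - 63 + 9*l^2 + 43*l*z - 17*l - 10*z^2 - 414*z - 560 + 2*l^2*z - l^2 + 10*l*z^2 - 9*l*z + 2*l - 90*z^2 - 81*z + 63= 8*l^2 - 24*l + z^2*(10*l - 100) + z*(2*l^2 + 34*l - 540) - 560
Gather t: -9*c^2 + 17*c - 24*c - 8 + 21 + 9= -9*c^2 - 7*c + 22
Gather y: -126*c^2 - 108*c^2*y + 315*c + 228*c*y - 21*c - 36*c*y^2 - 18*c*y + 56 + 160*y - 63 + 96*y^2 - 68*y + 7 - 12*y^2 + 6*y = -126*c^2 + 294*c + y^2*(84 - 36*c) + y*(-108*c^2 + 210*c + 98)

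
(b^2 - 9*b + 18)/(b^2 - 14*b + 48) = (b - 3)/(b - 8)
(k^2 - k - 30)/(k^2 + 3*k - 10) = (k - 6)/(k - 2)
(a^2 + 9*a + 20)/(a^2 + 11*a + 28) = (a + 5)/(a + 7)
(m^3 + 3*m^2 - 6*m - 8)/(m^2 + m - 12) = (m^2 - m - 2)/(m - 3)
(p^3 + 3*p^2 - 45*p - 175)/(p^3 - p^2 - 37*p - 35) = (p + 5)/(p + 1)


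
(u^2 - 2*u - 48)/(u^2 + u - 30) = (u - 8)/(u - 5)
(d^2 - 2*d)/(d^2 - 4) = d/(d + 2)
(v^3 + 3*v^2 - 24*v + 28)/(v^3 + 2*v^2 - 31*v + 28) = (v^2 - 4*v + 4)/(v^2 - 5*v + 4)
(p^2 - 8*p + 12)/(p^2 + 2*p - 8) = (p - 6)/(p + 4)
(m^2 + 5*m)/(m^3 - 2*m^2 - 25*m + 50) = m/(m^2 - 7*m + 10)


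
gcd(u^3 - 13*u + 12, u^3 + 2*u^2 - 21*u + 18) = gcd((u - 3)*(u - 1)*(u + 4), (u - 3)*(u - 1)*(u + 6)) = u^2 - 4*u + 3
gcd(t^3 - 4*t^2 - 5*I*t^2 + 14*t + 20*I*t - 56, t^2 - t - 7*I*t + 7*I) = t - 7*I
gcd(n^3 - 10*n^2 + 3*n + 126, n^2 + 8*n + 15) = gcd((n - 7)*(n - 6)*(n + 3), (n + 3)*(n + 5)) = n + 3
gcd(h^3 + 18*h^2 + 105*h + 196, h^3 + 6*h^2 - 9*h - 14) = h + 7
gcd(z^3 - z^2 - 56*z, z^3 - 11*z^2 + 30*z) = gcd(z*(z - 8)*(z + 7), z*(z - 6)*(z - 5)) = z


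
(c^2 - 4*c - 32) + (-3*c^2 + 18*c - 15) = -2*c^2 + 14*c - 47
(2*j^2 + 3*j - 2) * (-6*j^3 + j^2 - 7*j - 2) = -12*j^5 - 16*j^4 + j^3 - 27*j^2 + 8*j + 4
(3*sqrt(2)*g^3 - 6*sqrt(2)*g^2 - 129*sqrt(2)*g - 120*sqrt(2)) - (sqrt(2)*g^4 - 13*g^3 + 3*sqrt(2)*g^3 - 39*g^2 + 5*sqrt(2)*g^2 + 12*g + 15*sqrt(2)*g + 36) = -sqrt(2)*g^4 + 13*g^3 - 11*sqrt(2)*g^2 + 39*g^2 - 144*sqrt(2)*g - 12*g - 120*sqrt(2) - 36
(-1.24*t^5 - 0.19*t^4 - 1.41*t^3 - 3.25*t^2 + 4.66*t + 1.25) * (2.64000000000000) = -3.2736*t^5 - 0.5016*t^4 - 3.7224*t^3 - 8.58*t^2 + 12.3024*t + 3.3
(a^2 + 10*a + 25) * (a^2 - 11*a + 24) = a^4 - a^3 - 61*a^2 - 35*a + 600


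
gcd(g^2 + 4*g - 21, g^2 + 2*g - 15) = g - 3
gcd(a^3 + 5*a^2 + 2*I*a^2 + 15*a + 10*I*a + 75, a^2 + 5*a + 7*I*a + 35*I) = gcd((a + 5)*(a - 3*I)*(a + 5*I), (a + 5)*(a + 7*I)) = a + 5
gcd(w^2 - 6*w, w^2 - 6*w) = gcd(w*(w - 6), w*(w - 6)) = w^2 - 6*w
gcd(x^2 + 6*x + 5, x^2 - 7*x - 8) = x + 1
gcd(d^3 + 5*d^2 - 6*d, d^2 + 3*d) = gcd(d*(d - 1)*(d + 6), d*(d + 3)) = d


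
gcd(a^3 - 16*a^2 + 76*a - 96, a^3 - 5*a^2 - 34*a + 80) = a^2 - 10*a + 16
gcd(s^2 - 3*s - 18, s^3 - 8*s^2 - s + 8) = 1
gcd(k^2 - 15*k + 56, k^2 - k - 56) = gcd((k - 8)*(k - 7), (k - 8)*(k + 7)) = k - 8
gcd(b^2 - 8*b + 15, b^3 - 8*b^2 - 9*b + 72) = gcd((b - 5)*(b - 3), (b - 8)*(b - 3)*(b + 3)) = b - 3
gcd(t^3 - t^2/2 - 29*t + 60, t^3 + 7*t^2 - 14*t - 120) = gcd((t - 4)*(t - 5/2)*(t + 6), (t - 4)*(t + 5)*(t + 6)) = t^2 + 2*t - 24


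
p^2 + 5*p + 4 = (p + 1)*(p + 4)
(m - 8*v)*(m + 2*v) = m^2 - 6*m*v - 16*v^2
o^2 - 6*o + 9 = (o - 3)^2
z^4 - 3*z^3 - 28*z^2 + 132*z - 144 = (z - 4)*(z - 3)*(z - 2)*(z + 6)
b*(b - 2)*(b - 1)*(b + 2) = b^4 - b^3 - 4*b^2 + 4*b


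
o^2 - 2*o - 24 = (o - 6)*(o + 4)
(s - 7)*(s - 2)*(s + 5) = s^3 - 4*s^2 - 31*s + 70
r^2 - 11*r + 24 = (r - 8)*(r - 3)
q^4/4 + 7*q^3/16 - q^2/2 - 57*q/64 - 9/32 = (q/4 + 1/2)*(q - 3/2)*(q + 1/2)*(q + 3/4)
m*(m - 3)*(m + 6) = m^3 + 3*m^2 - 18*m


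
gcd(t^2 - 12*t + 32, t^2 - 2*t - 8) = t - 4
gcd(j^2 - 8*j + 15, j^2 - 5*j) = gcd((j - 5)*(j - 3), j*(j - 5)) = j - 5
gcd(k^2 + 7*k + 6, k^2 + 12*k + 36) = k + 6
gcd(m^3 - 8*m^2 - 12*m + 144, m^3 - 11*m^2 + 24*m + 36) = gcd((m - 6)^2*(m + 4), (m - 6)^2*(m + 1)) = m^2 - 12*m + 36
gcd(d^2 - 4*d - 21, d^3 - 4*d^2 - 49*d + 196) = d - 7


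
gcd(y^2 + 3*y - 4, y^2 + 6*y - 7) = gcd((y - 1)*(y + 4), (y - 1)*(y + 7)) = y - 1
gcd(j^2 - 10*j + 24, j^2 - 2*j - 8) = j - 4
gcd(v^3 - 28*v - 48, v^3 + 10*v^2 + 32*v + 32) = v^2 + 6*v + 8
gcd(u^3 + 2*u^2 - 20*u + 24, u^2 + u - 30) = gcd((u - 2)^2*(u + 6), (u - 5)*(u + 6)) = u + 6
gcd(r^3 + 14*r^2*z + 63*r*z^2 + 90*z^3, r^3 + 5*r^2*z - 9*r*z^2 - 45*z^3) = r^2 + 8*r*z + 15*z^2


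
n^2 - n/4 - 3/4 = (n - 1)*(n + 3/4)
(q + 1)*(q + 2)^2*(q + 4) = q^4 + 9*q^3 + 28*q^2 + 36*q + 16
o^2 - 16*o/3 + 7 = (o - 3)*(o - 7/3)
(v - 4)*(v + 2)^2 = v^3 - 12*v - 16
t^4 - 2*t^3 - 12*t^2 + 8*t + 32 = (t - 4)*(t - 2)*(t + 2)^2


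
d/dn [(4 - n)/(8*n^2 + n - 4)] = (-8*n^2 - n + (n - 4)*(16*n + 1) + 4)/(8*n^2 + n - 4)^2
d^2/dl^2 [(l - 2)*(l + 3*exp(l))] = 3*l*exp(l) + 2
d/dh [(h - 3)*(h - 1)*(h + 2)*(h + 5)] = 4*h^3 + 9*h^2 - 30*h - 19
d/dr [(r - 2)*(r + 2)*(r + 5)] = 3*r^2 + 10*r - 4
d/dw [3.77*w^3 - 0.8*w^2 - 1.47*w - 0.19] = 11.31*w^2 - 1.6*w - 1.47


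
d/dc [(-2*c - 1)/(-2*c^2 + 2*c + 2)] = (c^2 - c - (2*c - 1)*(2*c + 1)/2 - 1)/(-c^2 + c + 1)^2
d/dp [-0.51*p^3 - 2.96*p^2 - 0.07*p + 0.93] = -1.53*p^2 - 5.92*p - 0.07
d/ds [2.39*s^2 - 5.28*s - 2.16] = 4.78*s - 5.28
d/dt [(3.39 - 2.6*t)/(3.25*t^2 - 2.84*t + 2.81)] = (8.45*t^2 - 22.035*t + 2.3216)/(10.5625*t^4 - 18.46*t^3 + 26.3306*t^2 - 15.9608*t + 7.8961)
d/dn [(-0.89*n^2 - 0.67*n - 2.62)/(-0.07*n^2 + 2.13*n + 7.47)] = (-1.9426*n^2 - 13.6634*n + 0.575699999999999)/(0.0049*n^4 - 0.2982*n^3 + 3.4911*n^2 + 31.8222*n + 55.8009)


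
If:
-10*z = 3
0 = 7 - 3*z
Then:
No Solution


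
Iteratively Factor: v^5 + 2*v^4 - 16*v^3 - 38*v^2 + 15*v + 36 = (v + 3)*(v^4 - v^3 - 13*v^2 + v + 12) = (v + 3)^2*(v^3 - 4*v^2 - v + 4) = (v + 1)*(v + 3)^2*(v^2 - 5*v + 4) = (v - 1)*(v + 1)*(v + 3)^2*(v - 4)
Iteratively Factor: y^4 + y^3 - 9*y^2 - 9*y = (y + 1)*(y^3 - 9*y) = y*(y + 1)*(y^2 - 9) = y*(y - 3)*(y + 1)*(y + 3)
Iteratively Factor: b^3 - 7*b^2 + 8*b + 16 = (b - 4)*(b^2 - 3*b - 4) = (b - 4)^2*(b + 1)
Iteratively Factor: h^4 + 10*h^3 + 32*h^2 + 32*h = (h + 4)*(h^3 + 6*h^2 + 8*h) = (h + 2)*(h + 4)*(h^2 + 4*h) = (h + 2)*(h + 4)^2*(h)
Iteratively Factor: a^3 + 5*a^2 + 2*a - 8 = (a + 4)*(a^2 + a - 2) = (a - 1)*(a + 4)*(a + 2)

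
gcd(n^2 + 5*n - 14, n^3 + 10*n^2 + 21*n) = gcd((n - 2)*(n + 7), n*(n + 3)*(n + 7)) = n + 7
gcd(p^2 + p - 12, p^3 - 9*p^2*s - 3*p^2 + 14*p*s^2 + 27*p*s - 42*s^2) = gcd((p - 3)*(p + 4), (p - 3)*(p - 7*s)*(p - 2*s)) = p - 3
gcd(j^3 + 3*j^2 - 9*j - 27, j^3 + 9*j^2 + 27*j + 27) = j^2 + 6*j + 9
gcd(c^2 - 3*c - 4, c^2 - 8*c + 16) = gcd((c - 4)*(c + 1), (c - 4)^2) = c - 4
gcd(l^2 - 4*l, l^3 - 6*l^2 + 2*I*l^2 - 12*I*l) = l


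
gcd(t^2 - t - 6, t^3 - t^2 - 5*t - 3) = t - 3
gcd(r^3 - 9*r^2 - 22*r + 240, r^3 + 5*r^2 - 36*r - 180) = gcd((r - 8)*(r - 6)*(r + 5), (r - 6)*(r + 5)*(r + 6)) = r^2 - r - 30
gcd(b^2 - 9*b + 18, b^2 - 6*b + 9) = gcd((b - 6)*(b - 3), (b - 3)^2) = b - 3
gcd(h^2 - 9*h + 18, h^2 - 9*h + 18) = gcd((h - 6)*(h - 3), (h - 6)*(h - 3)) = h^2 - 9*h + 18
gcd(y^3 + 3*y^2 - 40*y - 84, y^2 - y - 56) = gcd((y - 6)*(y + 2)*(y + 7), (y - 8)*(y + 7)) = y + 7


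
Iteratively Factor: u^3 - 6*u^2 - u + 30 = (u - 3)*(u^2 - 3*u - 10) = (u - 3)*(u + 2)*(u - 5)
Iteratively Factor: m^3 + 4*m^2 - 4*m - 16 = (m + 2)*(m^2 + 2*m - 8) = (m + 2)*(m + 4)*(m - 2)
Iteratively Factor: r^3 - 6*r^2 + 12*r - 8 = (r - 2)*(r^2 - 4*r + 4) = (r - 2)^2*(r - 2)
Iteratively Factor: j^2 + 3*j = (j + 3)*(j)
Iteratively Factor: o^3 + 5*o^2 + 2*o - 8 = (o + 4)*(o^2 + o - 2) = (o + 2)*(o + 4)*(o - 1)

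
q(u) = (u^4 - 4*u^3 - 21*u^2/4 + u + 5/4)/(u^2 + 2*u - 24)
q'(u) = (-2*u - 2)*(u^4 - 4*u^3 - 21*u^2/4 + u + 5/4)/(u^2 + 2*u - 24)^2 + (4*u^3 - 12*u^2 - 21*u/2 + 1)/(u^2 + 2*u - 24)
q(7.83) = 28.81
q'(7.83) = 11.22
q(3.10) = 8.90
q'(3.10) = 12.30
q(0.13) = -0.05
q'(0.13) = 0.02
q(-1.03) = -0.01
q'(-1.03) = 0.21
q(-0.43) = -0.01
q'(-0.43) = -0.12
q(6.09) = 11.27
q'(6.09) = 9.33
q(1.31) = 0.64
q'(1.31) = 1.39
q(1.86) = 1.71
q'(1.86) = 2.62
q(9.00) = 43.07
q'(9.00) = 13.19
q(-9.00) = 231.90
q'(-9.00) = -2.11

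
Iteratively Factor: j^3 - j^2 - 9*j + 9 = (j - 1)*(j^2 - 9) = (j - 3)*(j - 1)*(j + 3)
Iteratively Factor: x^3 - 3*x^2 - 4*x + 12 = (x - 2)*(x^2 - x - 6) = (x - 3)*(x - 2)*(x + 2)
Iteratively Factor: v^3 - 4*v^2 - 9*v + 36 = (v - 4)*(v^2 - 9) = (v - 4)*(v + 3)*(v - 3)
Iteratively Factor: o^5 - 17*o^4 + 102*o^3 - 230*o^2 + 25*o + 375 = (o - 5)*(o^4 - 12*o^3 + 42*o^2 - 20*o - 75) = (o - 5)*(o + 1)*(o^3 - 13*o^2 + 55*o - 75) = (o - 5)^2*(o + 1)*(o^2 - 8*o + 15) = (o - 5)^3*(o + 1)*(o - 3)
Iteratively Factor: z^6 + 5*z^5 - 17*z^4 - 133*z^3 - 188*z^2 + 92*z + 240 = (z + 3)*(z^5 + 2*z^4 - 23*z^3 - 64*z^2 + 4*z + 80) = (z - 5)*(z + 3)*(z^4 + 7*z^3 + 12*z^2 - 4*z - 16) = (z - 5)*(z + 2)*(z + 3)*(z^3 + 5*z^2 + 2*z - 8) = (z - 5)*(z + 2)^2*(z + 3)*(z^2 + 3*z - 4) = (z - 5)*(z + 2)^2*(z + 3)*(z + 4)*(z - 1)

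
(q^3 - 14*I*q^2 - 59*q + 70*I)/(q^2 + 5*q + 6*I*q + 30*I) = (q^3 - 14*I*q^2 - 59*q + 70*I)/(q^2 + q*(5 + 6*I) + 30*I)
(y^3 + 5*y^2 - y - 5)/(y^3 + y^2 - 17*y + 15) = (y + 1)/(y - 3)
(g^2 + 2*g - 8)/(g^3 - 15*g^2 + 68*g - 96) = (g^2 + 2*g - 8)/(g^3 - 15*g^2 + 68*g - 96)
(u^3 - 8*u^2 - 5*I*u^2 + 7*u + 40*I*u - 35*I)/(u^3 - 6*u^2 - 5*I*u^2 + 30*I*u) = (u^2 - 8*u + 7)/(u*(u - 6))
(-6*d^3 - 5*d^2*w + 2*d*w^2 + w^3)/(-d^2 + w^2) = (-6*d^2 + d*w + w^2)/(-d + w)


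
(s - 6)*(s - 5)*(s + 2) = s^3 - 9*s^2 + 8*s + 60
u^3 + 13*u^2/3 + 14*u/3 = u*(u + 2)*(u + 7/3)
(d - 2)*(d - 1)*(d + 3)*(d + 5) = d^4 + 5*d^3 - 7*d^2 - 29*d + 30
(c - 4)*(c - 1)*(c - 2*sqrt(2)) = c^3 - 5*c^2 - 2*sqrt(2)*c^2 + 4*c + 10*sqrt(2)*c - 8*sqrt(2)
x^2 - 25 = (x - 5)*(x + 5)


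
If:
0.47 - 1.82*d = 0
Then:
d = 0.26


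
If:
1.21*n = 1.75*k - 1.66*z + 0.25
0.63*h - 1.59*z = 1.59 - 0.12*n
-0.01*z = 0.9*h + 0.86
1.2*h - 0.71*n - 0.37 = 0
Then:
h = -0.94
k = -3.05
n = -2.11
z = -1.53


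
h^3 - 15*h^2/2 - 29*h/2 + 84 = (h - 8)*(h - 3)*(h + 7/2)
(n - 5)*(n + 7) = n^2 + 2*n - 35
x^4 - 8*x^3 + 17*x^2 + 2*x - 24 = (x - 4)*(x - 3)*(x - 2)*(x + 1)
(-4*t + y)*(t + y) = -4*t^2 - 3*t*y + y^2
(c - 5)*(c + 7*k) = c^2 + 7*c*k - 5*c - 35*k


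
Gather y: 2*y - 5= 2*y - 5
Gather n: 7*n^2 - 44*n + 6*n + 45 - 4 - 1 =7*n^2 - 38*n + 40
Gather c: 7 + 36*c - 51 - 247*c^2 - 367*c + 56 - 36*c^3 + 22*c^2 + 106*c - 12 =-36*c^3 - 225*c^2 - 225*c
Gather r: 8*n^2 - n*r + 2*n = 8*n^2 - n*r + 2*n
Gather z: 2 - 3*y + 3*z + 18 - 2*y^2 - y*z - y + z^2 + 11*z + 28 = -2*y^2 - 4*y + z^2 + z*(14 - y) + 48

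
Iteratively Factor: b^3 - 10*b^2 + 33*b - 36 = (b - 3)*(b^2 - 7*b + 12) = (b - 4)*(b - 3)*(b - 3)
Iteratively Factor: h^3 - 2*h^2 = (h)*(h^2 - 2*h) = h^2*(h - 2)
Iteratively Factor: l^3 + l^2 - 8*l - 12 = (l + 2)*(l^2 - l - 6) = (l + 2)^2*(l - 3)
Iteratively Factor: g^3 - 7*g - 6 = (g + 2)*(g^2 - 2*g - 3) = (g - 3)*(g + 2)*(g + 1)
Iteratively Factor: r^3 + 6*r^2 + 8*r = (r + 4)*(r^2 + 2*r) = (r + 2)*(r + 4)*(r)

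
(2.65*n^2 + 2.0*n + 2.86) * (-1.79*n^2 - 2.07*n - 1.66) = -4.7435*n^4 - 9.0655*n^3 - 13.6584*n^2 - 9.2402*n - 4.7476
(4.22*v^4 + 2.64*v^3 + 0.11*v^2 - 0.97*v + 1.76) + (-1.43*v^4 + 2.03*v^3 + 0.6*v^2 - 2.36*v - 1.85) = 2.79*v^4 + 4.67*v^3 + 0.71*v^2 - 3.33*v - 0.0900000000000001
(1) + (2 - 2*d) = 3 - 2*d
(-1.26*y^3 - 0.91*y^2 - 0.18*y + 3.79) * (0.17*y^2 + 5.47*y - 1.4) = -0.2142*y^5 - 7.0469*y^4 - 3.2443*y^3 + 0.9337*y^2 + 20.9833*y - 5.306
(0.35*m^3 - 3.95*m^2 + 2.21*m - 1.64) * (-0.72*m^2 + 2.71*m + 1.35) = -0.252*m^5 + 3.7925*m^4 - 11.8232*m^3 + 1.8374*m^2 - 1.4609*m - 2.214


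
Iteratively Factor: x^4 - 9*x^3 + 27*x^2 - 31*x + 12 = (x - 4)*(x^3 - 5*x^2 + 7*x - 3) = (x - 4)*(x - 3)*(x^2 - 2*x + 1) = (x - 4)*(x - 3)*(x - 1)*(x - 1)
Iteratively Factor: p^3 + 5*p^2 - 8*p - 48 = (p + 4)*(p^2 + p - 12) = (p - 3)*(p + 4)*(p + 4)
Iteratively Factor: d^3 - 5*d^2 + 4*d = (d - 1)*(d^2 - 4*d) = d*(d - 1)*(d - 4)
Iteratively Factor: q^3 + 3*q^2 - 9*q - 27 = (q + 3)*(q^2 - 9) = (q + 3)^2*(q - 3)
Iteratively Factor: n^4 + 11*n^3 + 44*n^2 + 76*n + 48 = (n + 2)*(n^3 + 9*n^2 + 26*n + 24) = (n + 2)*(n + 3)*(n^2 + 6*n + 8) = (n + 2)*(n + 3)*(n + 4)*(n + 2)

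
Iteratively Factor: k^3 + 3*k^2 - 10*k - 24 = (k + 4)*(k^2 - k - 6) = (k + 2)*(k + 4)*(k - 3)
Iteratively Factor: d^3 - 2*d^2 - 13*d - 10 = (d + 1)*(d^2 - 3*d - 10) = (d + 1)*(d + 2)*(d - 5)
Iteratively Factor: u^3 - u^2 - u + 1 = (u - 1)*(u^2 - 1) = (u - 1)^2*(u + 1)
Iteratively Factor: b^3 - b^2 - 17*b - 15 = (b + 1)*(b^2 - 2*b - 15) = (b + 1)*(b + 3)*(b - 5)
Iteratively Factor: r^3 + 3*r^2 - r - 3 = (r - 1)*(r^2 + 4*r + 3) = (r - 1)*(r + 1)*(r + 3)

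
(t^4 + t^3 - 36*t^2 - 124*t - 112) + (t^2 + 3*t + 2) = t^4 + t^3 - 35*t^2 - 121*t - 110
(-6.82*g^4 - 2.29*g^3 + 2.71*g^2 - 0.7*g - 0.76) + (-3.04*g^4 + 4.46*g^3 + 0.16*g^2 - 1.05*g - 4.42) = -9.86*g^4 + 2.17*g^3 + 2.87*g^2 - 1.75*g - 5.18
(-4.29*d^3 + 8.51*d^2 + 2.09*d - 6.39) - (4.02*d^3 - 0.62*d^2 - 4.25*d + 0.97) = -8.31*d^3 + 9.13*d^2 + 6.34*d - 7.36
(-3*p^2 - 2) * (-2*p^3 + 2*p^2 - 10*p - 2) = 6*p^5 - 6*p^4 + 34*p^3 + 2*p^2 + 20*p + 4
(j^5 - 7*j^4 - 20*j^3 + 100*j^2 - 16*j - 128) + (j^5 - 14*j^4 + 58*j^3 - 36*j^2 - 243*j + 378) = 2*j^5 - 21*j^4 + 38*j^3 + 64*j^2 - 259*j + 250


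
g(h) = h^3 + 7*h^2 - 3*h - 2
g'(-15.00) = 462.00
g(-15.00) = -1757.00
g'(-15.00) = 462.00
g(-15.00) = -1757.00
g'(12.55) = 645.21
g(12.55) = 3039.52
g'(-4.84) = -0.48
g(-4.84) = 63.12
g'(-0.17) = -5.29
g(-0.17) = -1.29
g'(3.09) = 68.90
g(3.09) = 85.07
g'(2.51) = 51.04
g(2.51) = 50.38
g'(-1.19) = -15.41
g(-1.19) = 9.80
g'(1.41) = 22.70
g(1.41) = 10.49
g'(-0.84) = -12.64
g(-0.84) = 4.87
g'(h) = 3*h^2 + 14*h - 3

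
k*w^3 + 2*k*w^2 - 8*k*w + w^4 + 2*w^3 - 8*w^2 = w*(k + w)*(w - 2)*(w + 4)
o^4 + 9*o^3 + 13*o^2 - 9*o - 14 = (o - 1)*(o + 1)*(o + 2)*(o + 7)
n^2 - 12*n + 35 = (n - 7)*(n - 5)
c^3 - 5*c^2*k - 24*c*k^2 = c*(c - 8*k)*(c + 3*k)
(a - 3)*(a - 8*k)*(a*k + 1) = a^3*k - 8*a^2*k^2 - 3*a^2*k + a^2 + 24*a*k^2 - 8*a*k - 3*a + 24*k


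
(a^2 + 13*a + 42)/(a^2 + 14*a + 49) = (a + 6)/(a + 7)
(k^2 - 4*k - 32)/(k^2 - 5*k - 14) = (-k^2 + 4*k + 32)/(-k^2 + 5*k + 14)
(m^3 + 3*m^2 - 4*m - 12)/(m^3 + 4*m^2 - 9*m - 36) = (m^2 - 4)/(m^2 + m - 12)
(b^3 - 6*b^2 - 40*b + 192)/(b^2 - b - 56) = (b^2 + 2*b - 24)/(b + 7)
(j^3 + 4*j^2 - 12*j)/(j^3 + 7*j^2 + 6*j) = (j - 2)/(j + 1)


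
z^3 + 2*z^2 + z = z*(z + 1)^2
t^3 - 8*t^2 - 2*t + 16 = (t - 8)*(t - sqrt(2))*(t + sqrt(2))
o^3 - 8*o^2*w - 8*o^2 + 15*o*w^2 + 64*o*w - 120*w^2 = (o - 8)*(o - 5*w)*(o - 3*w)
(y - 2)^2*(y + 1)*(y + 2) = y^4 - y^3 - 6*y^2 + 4*y + 8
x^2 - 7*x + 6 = (x - 6)*(x - 1)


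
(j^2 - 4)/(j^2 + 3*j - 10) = (j + 2)/(j + 5)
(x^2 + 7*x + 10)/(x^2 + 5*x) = (x + 2)/x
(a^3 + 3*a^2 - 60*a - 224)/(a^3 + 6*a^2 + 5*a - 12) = (a^2 - a - 56)/(a^2 + 2*a - 3)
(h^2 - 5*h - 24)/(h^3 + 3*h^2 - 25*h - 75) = (h - 8)/(h^2 - 25)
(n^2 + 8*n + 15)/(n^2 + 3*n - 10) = (n + 3)/(n - 2)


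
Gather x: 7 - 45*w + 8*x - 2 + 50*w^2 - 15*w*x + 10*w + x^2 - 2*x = 50*w^2 - 35*w + x^2 + x*(6 - 15*w) + 5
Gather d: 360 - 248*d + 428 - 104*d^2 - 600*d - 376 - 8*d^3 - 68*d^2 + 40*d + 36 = -8*d^3 - 172*d^2 - 808*d + 448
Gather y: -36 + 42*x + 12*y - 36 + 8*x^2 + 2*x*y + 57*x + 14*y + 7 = 8*x^2 + 99*x + y*(2*x + 26) - 65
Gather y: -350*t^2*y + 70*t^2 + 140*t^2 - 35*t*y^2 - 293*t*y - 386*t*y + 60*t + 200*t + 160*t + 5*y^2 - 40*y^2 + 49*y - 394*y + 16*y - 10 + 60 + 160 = 210*t^2 + 420*t + y^2*(-35*t - 35) + y*(-350*t^2 - 679*t - 329) + 210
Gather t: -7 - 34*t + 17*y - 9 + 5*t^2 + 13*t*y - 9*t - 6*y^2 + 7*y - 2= 5*t^2 + t*(13*y - 43) - 6*y^2 + 24*y - 18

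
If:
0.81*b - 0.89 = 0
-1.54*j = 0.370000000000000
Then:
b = 1.10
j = -0.24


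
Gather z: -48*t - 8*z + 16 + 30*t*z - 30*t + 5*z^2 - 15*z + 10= -78*t + 5*z^2 + z*(30*t - 23) + 26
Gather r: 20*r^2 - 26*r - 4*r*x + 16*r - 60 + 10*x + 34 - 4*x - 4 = 20*r^2 + r*(-4*x - 10) + 6*x - 30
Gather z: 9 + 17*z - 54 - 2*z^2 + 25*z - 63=-2*z^2 + 42*z - 108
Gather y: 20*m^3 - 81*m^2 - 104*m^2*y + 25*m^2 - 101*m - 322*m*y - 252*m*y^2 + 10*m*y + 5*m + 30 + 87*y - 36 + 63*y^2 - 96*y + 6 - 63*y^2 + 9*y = 20*m^3 - 56*m^2 - 252*m*y^2 - 96*m + y*(-104*m^2 - 312*m)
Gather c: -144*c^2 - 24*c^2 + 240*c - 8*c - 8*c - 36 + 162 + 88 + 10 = -168*c^2 + 224*c + 224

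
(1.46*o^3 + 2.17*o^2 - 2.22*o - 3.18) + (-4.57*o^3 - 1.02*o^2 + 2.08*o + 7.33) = -3.11*o^3 + 1.15*o^2 - 0.14*o + 4.15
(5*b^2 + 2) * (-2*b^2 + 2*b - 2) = -10*b^4 + 10*b^3 - 14*b^2 + 4*b - 4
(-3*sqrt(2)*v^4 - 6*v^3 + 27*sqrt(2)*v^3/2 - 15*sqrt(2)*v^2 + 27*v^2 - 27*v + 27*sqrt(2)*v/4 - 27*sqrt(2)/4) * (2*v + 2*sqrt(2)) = -6*sqrt(2)*v^5 - 24*v^4 + 27*sqrt(2)*v^4 - 42*sqrt(2)*v^3 + 108*v^3 - 114*v^2 + 135*sqrt(2)*v^2/2 - 135*sqrt(2)*v/2 + 27*v - 27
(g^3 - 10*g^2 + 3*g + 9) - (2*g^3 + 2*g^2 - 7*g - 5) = -g^3 - 12*g^2 + 10*g + 14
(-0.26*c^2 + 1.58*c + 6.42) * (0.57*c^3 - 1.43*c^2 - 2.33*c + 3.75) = -0.1482*c^5 + 1.2724*c^4 + 2.0058*c^3 - 13.837*c^2 - 9.0336*c + 24.075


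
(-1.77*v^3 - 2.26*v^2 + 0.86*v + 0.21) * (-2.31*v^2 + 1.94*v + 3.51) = 4.0887*v^5 + 1.7868*v^4 - 12.5837*v^3 - 6.7493*v^2 + 3.426*v + 0.7371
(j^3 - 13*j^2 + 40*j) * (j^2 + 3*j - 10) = j^5 - 10*j^4 - 9*j^3 + 250*j^2 - 400*j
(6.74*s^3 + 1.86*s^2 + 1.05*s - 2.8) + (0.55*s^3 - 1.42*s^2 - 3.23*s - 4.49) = 7.29*s^3 + 0.44*s^2 - 2.18*s - 7.29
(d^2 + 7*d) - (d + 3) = d^2 + 6*d - 3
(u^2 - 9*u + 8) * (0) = 0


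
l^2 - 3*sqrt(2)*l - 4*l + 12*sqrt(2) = (l - 4)*(l - 3*sqrt(2))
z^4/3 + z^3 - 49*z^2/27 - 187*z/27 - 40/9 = (z/3 + 1)*(z - 8/3)*(z + 1)*(z + 5/3)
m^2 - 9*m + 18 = (m - 6)*(m - 3)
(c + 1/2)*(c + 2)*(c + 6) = c^3 + 17*c^2/2 + 16*c + 6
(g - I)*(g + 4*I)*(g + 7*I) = g^3 + 10*I*g^2 - 17*g + 28*I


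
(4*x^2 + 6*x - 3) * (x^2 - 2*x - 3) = 4*x^4 - 2*x^3 - 27*x^2 - 12*x + 9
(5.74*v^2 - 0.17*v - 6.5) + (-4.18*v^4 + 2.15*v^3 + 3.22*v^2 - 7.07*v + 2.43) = -4.18*v^4 + 2.15*v^3 + 8.96*v^2 - 7.24*v - 4.07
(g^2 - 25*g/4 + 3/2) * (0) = 0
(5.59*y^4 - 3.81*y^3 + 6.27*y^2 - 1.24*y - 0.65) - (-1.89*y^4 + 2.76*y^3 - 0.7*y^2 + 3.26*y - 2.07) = 7.48*y^4 - 6.57*y^3 + 6.97*y^2 - 4.5*y + 1.42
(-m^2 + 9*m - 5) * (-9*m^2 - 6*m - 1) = 9*m^4 - 75*m^3 - 8*m^2 + 21*m + 5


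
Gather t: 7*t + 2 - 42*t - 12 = -35*t - 10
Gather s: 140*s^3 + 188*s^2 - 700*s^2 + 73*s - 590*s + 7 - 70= 140*s^3 - 512*s^2 - 517*s - 63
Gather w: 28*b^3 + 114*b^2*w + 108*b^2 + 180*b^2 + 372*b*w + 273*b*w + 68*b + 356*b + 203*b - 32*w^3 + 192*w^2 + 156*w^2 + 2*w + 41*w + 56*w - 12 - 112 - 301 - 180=28*b^3 + 288*b^2 + 627*b - 32*w^3 + 348*w^2 + w*(114*b^2 + 645*b + 99) - 605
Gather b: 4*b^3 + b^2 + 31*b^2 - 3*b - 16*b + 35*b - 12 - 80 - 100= 4*b^3 + 32*b^2 + 16*b - 192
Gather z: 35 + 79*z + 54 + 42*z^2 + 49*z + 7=42*z^2 + 128*z + 96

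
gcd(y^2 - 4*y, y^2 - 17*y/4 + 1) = y - 4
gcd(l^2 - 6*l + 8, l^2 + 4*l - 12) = l - 2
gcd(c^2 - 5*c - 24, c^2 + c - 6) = c + 3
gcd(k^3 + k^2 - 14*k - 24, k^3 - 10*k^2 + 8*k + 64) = k^2 - 2*k - 8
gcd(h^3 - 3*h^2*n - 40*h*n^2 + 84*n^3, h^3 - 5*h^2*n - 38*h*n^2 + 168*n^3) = h^2 - h*n - 42*n^2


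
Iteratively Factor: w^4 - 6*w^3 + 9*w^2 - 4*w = (w - 4)*(w^3 - 2*w^2 + w) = (w - 4)*(w - 1)*(w^2 - w) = w*(w - 4)*(w - 1)*(w - 1)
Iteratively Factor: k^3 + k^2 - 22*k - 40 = (k + 2)*(k^2 - k - 20) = (k + 2)*(k + 4)*(k - 5)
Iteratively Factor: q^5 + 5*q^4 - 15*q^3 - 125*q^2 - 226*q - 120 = (q + 3)*(q^4 + 2*q^3 - 21*q^2 - 62*q - 40) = (q - 5)*(q + 3)*(q^3 + 7*q^2 + 14*q + 8) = (q - 5)*(q + 3)*(q + 4)*(q^2 + 3*q + 2) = (q - 5)*(q + 1)*(q + 3)*(q + 4)*(q + 2)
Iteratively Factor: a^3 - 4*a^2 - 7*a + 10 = (a + 2)*(a^2 - 6*a + 5) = (a - 5)*(a + 2)*(a - 1)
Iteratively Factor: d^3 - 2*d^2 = (d - 2)*(d^2) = d*(d - 2)*(d)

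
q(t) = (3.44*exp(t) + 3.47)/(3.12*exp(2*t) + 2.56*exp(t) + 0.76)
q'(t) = (3.44*exp(t) + 3.47)*(-6.24*exp(2*t) - 2.56*exp(t))/(3.12*exp(2*t) + 2.56*exp(t) + 0.76)^2 + 3.44*exp(t)/(3.12*exp(2*t) + 2.56*exp(t) + 0.76)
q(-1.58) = 2.94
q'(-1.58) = -1.14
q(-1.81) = 3.19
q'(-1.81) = -1.04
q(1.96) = 0.16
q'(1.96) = -0.16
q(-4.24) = 4.41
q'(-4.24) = -0.15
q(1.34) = 0.30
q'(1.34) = -0.30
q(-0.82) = 2.00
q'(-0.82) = -1.27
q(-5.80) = 4.53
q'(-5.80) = -0.03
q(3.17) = 0.05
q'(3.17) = -0.05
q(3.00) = 0.06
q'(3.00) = -0.06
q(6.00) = 0.00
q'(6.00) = 0.00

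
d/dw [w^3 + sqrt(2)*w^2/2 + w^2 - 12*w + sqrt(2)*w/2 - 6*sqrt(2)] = 3*w^2 + sqrt(2)*w + 2*w - 12 + sqrt(2)/2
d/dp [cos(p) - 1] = -sin(p)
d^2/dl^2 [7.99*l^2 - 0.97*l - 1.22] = 15.9800000000000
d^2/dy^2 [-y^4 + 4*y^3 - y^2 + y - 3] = -12*y^2 + 24*y - 2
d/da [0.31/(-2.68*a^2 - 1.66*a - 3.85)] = (1.6616*a + 0.5146)/(2.68*a^2 + 1.66*a + 3.85)^2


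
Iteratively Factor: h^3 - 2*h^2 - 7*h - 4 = (h + 1)*(h^2 - 3*h - 4) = (h + 1)^2*(h - 4)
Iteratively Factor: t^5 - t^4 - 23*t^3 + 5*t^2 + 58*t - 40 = (t - 1)*(t^4 - 23*t^2 - 18*t + 40) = (t - 1)^2*(t^3 + t^2 - 22*t - 40) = (t - 1)^2*(t + 4)*(t^2 - 3*t - 10) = (t - 5)*(t - 1)^2*(t + 4)*(t + 2)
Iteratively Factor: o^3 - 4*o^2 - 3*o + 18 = (o - 3)*(o^2 - o - 6) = (o - 3)^2*(o + 2)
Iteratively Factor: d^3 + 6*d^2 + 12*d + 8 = (d + 2)*(d^2 + 4*d + 4) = (d + 2)^2*(d + 2)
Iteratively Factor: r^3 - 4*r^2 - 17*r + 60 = (r - 5)*(r^2 + r - 12) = (r - 5)*(r - 3)*(r + 4)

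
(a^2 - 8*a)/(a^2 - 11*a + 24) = a/(a - 3)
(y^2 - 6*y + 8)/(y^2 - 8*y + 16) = (y - 2)/(y - 4)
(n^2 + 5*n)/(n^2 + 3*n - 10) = n/(n - 2)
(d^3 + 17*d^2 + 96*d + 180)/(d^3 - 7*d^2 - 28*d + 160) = (d^2 + 12*d + 36)/(d^2 - 12*d + 32)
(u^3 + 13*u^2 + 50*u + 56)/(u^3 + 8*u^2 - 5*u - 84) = (u + 2)/(u - 3)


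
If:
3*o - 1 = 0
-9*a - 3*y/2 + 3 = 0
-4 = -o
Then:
No Solution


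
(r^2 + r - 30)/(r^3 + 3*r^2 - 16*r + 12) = (r - 5)/(r^2 - 3*r + 2)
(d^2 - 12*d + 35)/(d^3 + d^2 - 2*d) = (d^2 - 12*d + 35)/(d*(d^2 + d - 2))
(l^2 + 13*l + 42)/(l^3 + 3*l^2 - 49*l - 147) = (l + 6)/(l^2 - 4*l - 21)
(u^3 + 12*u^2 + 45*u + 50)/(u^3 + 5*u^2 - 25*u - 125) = (u + 2)/(u - 5)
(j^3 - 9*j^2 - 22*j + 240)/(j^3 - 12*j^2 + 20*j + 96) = (j + 5)/(j + 2)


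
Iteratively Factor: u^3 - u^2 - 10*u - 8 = (u + 1)*(u^2 - 2*u - 8) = (u + 1)*(u + 2)*(u - 4)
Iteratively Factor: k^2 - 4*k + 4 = (k - 2)*(k - 2)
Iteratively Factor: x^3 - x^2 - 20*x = (x)*(x^2 - x - 20) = x*(x - 5)*(x + 4)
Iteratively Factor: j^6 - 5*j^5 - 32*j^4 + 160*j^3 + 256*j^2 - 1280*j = (j - 4)*(j^5 - j^4 - 36*j^3 + 16*j^2 + 320*j) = (j - 5)*(j - 4)*(j^4 + 4*j^3 - 16*j^2 - 64*j) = (j - 5)*(j - 4)*(j + 4)*(j^3 - 16*j) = (j - 5)*(j - 4)^2*(j + 4)*(j^2 + 4*j) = j*(j - 5)*(j - 4)^2*(j + 4)*(j + 4)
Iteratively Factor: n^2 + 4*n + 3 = (n + 3)*(n + 1)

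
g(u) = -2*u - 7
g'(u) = -2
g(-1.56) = -3.88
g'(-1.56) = -2.00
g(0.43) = -7.86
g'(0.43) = -2.00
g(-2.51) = -1.98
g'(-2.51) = -2.00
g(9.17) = -25.34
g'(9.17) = -2.00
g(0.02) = -7.04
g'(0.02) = -2.00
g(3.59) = -14.18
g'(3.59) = -2.00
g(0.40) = -7.80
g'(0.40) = -2.00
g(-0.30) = -6.40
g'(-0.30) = -2.00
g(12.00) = -31.00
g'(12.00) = -2.00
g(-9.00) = 11.00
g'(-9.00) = -2.00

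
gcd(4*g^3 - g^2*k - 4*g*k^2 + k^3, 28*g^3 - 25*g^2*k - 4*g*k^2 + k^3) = g - k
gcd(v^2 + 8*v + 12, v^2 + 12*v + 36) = v + 6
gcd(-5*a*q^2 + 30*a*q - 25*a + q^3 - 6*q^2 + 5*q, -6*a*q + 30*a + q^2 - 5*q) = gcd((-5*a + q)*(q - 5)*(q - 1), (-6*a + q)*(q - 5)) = q - 5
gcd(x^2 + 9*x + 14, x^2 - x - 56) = x + 7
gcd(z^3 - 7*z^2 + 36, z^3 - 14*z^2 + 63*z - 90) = z^2 - 9*z + 18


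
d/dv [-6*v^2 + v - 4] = 1 - 12*v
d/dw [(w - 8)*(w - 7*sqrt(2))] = 2*w - 7*sqrt(2) - 8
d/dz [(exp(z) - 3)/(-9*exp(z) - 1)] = -28*exp(z)/(9*exp(z) + 1)^2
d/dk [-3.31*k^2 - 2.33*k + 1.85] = -6.62*k - 2.33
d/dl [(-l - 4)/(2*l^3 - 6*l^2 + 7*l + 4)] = 2*(2*l^3 + 9*l^2 - 24*l + 12)/(4*l^6 - 24*l^5 + 64*l^4 - 68*l^3 + l^2 + 56*l + 16)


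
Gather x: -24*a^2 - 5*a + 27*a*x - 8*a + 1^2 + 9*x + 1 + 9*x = -24*a^2 - 13*a + x*(27*a + 18) + 2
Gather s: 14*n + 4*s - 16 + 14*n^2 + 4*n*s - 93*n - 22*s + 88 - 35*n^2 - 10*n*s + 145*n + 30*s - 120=-21*n^2 + 66*n + s*(12 - 6*n) - 48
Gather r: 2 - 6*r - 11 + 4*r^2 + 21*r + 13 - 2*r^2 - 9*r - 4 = 2*r^2 + 6*r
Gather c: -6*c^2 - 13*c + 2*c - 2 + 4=-6*c^2 - 11*c + 2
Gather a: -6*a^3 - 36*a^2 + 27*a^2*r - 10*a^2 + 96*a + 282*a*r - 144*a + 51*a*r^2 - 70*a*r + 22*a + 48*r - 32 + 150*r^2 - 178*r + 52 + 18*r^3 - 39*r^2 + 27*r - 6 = -6*a^3 + a^2*(27*r - 46) + a*(51*r^2 + 212*r - 26) + 18*r^3 + 111*r^2 - 103*r + 14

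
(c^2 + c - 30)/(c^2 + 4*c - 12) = (c - 5)/(c - 2)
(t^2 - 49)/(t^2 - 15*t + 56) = (t + 7)/(t - 8)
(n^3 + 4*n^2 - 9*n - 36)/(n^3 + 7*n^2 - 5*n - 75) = (n^2 + 7*n + 12)/(n^2 + 10*n + 25)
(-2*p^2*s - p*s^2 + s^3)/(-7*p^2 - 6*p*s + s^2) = s*(2*p - s)/(7*p - s)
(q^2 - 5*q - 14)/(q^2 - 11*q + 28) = (q + 2)/(q - 4)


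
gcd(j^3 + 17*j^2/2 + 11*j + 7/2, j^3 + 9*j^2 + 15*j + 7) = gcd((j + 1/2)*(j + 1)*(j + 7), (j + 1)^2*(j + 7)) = j^2 + 8*j + 7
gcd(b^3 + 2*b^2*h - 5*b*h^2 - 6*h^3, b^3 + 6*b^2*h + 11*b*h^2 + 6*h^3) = b^2 + 4*b*h + 3*h^2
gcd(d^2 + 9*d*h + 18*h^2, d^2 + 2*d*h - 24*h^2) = d + 6*h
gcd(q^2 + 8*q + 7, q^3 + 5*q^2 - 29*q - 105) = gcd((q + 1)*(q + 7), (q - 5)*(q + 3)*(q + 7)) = q + 7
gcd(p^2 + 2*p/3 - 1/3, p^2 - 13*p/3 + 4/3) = p - 1/3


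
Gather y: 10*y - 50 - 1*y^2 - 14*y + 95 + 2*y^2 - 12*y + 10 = y^2 - 16*y + 55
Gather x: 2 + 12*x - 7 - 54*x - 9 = -42*x - 14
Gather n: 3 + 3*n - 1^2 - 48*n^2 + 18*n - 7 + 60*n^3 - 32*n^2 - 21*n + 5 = 60*n^3 - 80*n^2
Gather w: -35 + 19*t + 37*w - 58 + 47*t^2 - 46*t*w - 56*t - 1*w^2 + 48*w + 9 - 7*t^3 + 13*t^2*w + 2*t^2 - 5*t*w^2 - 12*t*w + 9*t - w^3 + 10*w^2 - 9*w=-7*t^3 + 49*t^2 - 28*t - w^3 + w^2*(9 - 5*t) + w*(13*t^2 - 58*t + 76) - 84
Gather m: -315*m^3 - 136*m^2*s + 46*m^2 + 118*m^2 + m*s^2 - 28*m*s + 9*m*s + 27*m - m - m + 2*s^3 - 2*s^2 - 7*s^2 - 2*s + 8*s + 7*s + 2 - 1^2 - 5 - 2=-315*m^3 + m^2*(164 - 136*s) + m*(s^2 - 19*s + 25) + 2*s^3 - 9*s^2 + 13*s - 6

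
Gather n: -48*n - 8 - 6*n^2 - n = -6*n^2 - 49*n - 8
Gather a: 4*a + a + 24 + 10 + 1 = 5*a + 35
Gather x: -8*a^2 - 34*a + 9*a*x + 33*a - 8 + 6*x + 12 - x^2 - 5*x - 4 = -8*a^2 - a - x^2 + x*(9*a + 1)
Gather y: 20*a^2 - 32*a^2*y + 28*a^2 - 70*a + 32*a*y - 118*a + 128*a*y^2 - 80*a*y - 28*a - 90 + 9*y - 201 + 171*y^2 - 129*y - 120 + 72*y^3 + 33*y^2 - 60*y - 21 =48*a^2 - 216*a + 72*y^3 + y^2*(128*a + 204) + y*(-32*a^2 - 48*a - 180) - 432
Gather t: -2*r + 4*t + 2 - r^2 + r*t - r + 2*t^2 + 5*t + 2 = -r^2 - 3*r + 2*t^2 + t*(r + 9) + 4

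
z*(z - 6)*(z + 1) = z^3 - 5*z^2 - 6*z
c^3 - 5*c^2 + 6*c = c*(c - 3)*(c - 2)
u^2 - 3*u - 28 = (u - 7)*(u + 4)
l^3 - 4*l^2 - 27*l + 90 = (l - 6)*(l - 3)*(l + 5)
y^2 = y^2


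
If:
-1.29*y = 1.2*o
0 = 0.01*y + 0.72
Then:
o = 77.40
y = -72.00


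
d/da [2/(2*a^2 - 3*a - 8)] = 2*(3 - 4*a)/(-2*a^2 + 3*a + 8)^2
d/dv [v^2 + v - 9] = 2*v + 1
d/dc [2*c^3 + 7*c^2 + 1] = 2*c*(3*c + 7)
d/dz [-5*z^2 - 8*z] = -10*z - 8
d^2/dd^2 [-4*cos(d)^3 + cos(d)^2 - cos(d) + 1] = 4*cos(d) - 2*cos(2*d) + 9*cos(3*d)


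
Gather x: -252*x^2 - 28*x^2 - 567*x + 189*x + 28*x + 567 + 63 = -280*x^2 - 350*x + 630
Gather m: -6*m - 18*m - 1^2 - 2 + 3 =-24*m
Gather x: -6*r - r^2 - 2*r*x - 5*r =-r^2 - 2*r*x - 11*r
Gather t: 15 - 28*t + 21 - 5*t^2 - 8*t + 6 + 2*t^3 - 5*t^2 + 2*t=2*t^3 - 10*t^2 - 34*t + 42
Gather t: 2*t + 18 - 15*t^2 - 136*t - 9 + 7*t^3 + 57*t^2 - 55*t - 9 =7*t^3 + 42*t^2 - 189*t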